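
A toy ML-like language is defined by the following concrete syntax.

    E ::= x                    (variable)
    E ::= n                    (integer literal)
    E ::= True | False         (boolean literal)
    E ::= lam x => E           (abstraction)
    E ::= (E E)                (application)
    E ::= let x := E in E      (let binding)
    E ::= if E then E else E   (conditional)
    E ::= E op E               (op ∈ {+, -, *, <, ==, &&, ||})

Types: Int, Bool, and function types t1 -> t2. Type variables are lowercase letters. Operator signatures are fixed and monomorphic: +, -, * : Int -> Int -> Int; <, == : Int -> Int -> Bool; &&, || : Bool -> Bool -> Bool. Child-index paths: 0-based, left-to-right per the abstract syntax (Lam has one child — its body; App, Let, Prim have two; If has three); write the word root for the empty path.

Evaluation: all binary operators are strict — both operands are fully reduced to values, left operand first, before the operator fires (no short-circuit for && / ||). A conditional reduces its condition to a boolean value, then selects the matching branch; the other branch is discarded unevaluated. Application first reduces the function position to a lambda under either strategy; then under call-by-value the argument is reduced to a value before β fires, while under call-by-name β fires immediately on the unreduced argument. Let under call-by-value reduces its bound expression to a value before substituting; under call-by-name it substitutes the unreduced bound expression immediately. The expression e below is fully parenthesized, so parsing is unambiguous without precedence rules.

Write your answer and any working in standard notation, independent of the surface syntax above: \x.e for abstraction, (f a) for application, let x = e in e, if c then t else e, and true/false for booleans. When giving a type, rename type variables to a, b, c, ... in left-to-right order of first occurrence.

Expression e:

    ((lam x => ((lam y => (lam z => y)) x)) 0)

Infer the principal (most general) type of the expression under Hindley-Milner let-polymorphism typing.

Answer: a -> Int

Trace:
y : b
\z._ : c -> b
\y._ : b -> c -> b
x : a
  unify b -> c -> b ~ a -> d
  unify b ~ a
  unify c -> a ~ d
_ _ : c -> a
\x._ : a -> c -> a
  unify a -> c -> a ~ Int -> e
  unify a ~ Int
  unify c -> Int ~ e
_ _ : c -> Int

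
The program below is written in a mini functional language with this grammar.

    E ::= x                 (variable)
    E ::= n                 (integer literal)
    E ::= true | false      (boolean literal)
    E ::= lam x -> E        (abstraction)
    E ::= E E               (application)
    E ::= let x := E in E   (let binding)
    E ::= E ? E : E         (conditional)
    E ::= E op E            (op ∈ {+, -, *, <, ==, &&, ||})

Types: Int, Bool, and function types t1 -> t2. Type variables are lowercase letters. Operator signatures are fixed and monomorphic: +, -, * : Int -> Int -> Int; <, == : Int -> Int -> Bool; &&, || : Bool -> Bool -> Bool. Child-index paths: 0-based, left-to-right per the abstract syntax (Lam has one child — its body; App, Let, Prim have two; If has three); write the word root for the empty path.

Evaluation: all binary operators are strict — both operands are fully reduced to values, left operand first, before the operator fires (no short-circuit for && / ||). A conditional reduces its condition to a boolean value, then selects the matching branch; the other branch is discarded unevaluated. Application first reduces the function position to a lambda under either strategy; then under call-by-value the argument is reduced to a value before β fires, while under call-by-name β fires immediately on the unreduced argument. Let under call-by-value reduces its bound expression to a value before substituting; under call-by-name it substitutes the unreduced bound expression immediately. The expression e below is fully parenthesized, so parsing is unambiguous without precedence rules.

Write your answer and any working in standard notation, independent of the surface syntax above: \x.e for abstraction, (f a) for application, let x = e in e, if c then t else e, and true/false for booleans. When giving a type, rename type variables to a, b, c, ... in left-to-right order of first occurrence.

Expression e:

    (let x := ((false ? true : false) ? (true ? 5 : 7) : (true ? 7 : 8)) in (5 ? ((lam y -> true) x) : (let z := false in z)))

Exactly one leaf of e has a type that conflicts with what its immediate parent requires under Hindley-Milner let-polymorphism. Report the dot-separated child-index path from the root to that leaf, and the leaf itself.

Answer: 1.0 : 5

Derivation:
  unify Bool ~ Bool
  unify Bool ~ Bool
  unify Bool ~ Bool
  unify Bool ~ Bool
  unify Int ~ Int
  unify Bool ~ Bool
  unify Int ~ Int
  unify Int ~ Int
let x : Int
  unify Int ~ Bool
  FAIL: mismatch Int ~ Bool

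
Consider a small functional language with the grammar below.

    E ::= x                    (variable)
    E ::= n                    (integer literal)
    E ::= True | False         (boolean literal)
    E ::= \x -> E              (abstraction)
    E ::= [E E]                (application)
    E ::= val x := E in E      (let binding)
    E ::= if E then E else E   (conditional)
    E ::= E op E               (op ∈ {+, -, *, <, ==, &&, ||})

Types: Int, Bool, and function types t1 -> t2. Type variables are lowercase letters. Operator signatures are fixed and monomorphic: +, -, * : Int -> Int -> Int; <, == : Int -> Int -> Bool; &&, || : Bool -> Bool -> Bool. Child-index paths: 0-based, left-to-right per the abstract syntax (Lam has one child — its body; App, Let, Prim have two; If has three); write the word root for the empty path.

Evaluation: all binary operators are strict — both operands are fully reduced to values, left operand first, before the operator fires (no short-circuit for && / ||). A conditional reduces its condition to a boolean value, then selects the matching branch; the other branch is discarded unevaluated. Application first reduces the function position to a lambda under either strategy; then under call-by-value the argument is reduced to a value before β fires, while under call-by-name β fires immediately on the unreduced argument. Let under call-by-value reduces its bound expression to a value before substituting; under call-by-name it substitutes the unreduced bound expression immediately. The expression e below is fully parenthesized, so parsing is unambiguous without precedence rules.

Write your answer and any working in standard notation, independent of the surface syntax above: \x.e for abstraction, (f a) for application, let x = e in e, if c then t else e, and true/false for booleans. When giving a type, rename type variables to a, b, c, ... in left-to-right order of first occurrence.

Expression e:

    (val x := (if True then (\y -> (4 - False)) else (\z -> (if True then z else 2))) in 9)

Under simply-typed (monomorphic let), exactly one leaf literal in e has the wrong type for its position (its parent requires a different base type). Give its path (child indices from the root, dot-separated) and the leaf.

Answer: 0.1.0.1 : false

Working:
  unify Bool ~ Bool
  unify Int ~ Int
  unify Bool ~ Int
  FAIL: mismatch Bool ~ Int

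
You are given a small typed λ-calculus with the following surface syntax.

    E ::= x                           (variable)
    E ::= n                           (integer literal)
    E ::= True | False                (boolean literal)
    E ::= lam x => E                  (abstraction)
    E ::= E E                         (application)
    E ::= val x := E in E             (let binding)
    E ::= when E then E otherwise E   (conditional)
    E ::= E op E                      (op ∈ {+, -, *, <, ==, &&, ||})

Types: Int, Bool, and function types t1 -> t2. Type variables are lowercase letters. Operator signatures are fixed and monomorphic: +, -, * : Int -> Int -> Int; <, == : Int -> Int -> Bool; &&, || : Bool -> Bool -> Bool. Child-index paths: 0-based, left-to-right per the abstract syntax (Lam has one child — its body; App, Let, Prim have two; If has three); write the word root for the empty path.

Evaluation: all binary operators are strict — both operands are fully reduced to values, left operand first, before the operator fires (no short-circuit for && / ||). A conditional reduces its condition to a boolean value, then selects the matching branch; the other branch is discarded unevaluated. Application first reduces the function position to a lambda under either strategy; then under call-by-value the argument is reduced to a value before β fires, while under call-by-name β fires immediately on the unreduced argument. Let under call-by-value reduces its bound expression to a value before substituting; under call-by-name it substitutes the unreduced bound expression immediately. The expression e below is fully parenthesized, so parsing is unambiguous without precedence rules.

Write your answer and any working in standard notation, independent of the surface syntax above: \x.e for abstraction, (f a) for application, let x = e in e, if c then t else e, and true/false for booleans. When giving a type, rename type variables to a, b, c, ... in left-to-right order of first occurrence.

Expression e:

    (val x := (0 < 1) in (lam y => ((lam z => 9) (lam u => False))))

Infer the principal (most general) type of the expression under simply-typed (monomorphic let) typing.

Answer: a -> Int

Working:
  unify Int ~ Int
  unify Int ~ Int
let x : Bool
\z._ : b -> Int
\u._ : c -> Bool
  unify b -> Int ~ (c -> Bool) -> d
  unify b ~ c -> Bool
  unify Int ~ d
_ _ : Int
\y._ : a -> Int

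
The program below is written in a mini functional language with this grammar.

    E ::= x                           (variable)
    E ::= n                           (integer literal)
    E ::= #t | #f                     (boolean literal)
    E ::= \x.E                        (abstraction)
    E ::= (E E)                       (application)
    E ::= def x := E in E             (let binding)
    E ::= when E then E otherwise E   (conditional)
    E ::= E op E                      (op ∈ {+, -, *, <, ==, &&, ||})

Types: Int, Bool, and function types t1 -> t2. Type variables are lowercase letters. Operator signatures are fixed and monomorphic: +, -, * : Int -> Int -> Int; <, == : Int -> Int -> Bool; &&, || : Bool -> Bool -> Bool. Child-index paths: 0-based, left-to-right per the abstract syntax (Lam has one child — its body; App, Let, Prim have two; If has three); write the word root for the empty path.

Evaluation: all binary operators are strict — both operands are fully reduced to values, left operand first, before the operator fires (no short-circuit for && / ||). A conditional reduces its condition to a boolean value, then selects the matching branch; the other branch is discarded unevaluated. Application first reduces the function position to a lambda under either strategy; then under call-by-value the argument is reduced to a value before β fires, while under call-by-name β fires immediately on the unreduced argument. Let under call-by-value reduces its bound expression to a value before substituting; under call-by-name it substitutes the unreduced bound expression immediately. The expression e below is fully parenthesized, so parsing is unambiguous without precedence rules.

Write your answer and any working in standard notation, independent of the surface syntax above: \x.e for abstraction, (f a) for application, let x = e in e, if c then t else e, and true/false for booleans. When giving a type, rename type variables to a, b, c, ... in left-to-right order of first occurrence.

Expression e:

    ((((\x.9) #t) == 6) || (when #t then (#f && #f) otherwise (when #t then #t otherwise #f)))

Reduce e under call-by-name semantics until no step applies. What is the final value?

Working:
step 0: ((((\x.9) true) == 6) || (if true then (false && false) else (if true then true else false)))
step 1: [beta@0.0] ((9 == 6) || (if true then (false && false) else (if true then true else false)))
step 2: [delta@0] (false || (if true then (false && false) else (if true then true else false)))
step 3: [if@1] (false || (false && false))
step 4: [delta@1] (false || false)
step 5: [delta@root] false

Answer: false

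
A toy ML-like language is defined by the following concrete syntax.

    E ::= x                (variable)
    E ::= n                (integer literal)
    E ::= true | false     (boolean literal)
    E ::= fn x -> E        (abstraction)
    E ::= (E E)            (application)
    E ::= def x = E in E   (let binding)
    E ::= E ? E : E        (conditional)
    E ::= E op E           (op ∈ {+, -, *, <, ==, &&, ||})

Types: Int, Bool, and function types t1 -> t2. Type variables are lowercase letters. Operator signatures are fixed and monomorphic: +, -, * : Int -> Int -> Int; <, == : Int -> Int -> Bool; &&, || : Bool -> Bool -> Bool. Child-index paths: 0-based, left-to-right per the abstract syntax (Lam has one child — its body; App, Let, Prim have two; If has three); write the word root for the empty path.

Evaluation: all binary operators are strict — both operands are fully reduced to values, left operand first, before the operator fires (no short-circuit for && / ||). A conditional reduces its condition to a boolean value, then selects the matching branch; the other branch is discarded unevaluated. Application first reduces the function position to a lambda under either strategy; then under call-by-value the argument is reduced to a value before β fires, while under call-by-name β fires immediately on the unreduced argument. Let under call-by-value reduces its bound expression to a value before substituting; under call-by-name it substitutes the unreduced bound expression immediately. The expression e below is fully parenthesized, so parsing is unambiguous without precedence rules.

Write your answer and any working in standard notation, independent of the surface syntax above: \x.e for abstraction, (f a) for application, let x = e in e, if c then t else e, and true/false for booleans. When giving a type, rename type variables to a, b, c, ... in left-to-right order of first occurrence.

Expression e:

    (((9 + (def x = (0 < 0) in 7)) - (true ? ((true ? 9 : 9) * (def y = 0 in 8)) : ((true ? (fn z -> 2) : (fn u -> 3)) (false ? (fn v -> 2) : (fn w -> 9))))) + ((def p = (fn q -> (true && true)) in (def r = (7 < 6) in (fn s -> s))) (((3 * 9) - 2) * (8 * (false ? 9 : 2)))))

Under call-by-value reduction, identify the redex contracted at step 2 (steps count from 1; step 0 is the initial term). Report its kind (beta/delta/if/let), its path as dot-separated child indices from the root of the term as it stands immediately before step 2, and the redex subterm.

Answer: let at 0.0.1 : (let x = false in 7)

Working:
step 0: (((9 + (let x = (0 < 0) in 7)) - (if true then ((if true then 9 else 9) * (let y = 0 in 8)) else ((if true then (\z.2) else (\u.3)) (if false then (\v.2) else (\w.9))))) + ((let p = (\q.(true && true)) in (let r = (7 < 6) in (\s.s))) (((3 * 9) - 2) * (8 * (if false then 9 else 2)))))
step 1: [delta@0.0.1.0] (((9 + (let x = false in 7)) - (if true then ((if true then 9 else 9) * (let y = 0 in 8)) else ((if true then (\z.2) else (\u.3)) (if false then (\v.2) else (\w.9))))) + ((let p = (\q.(true && true)) in (let r = (7 < 6) in (\s.s))) (((3 * 9) - 2) * (8 * (if false then 9 else 2)))))
step 2: [let@0.0.1] (((9 + 7) - (if true then ((if true then 9 else 9) * (let y = 0 in 8)) else ((if true then (\z.2) else (\u.3)) (if false then (\v.2) else (\w.9))))) + ((let p = (\q.(true && true)) in (let r = (7 < 6) in (\s.s))) (((3 * 9) - 2) * (8 * (if false then 9 else 2)))))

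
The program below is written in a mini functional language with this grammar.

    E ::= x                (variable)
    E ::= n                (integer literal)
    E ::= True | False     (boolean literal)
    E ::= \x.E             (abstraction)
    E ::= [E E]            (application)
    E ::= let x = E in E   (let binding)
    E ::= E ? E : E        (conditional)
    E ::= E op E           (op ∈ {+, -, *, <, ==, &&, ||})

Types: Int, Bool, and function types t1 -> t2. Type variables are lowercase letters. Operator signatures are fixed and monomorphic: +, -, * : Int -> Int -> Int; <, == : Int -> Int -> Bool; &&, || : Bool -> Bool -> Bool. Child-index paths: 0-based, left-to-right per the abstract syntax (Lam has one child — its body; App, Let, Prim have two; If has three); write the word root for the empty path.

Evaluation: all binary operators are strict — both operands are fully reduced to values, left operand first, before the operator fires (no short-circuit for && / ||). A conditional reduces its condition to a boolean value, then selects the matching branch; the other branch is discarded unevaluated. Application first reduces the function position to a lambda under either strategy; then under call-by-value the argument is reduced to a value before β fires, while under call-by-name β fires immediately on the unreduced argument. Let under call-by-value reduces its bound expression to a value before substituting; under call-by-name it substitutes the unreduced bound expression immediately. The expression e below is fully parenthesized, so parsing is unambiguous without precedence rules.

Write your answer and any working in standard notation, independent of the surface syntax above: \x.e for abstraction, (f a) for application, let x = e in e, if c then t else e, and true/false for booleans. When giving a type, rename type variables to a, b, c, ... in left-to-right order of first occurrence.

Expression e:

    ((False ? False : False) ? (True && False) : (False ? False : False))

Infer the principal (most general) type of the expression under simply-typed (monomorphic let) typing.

Derivation:
  unify Bool ~ Bool
  unify Bool ~ Bool
  unify Bool ~ Bool
  unify Bool ~ Bool
  unify Bool ~ Bool
  unify Bool ~ Bool
  unify Bool ~ Bool
  unify Bool ~ Bool

Answer: Bool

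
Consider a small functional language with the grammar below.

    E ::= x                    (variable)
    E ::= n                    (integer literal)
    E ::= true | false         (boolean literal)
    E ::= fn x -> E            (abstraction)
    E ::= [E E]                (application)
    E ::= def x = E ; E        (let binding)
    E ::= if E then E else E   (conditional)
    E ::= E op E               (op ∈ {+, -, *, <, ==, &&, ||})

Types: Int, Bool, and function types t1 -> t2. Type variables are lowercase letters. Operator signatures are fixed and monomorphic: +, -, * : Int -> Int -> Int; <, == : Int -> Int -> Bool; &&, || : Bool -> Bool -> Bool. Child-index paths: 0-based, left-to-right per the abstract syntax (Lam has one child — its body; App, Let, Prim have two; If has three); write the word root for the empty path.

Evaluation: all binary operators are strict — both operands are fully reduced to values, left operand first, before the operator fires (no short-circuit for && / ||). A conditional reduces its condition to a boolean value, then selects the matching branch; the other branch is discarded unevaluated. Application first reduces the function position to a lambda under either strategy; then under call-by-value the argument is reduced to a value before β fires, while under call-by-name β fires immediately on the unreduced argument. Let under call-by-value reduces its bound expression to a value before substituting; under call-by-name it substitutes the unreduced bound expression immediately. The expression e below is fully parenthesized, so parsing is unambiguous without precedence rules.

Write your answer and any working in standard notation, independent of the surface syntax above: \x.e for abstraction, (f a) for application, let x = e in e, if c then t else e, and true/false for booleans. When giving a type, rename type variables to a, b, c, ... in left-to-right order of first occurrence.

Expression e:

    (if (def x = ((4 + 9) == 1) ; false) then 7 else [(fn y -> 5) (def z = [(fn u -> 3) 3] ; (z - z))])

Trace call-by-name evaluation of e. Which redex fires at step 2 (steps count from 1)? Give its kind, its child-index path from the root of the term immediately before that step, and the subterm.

Derivation:
step 0: (if (let x = ((4 + 9) == 1) in false) then 7 else ((\y.5) (let z = ((\u.3) 3) in (z - z))))
step 1: [let@0] (if false then 7 else ((\y.5) (let z = ((\u.3) 3) in (z - z))))
step 2: [if@root] ((\y.5) (let z = ((\u.3) 3) in (z - z)))

Answer: if at root : (if false then 7 else ((\y.5) (let z = ((\u.3) 3) in (z - z))))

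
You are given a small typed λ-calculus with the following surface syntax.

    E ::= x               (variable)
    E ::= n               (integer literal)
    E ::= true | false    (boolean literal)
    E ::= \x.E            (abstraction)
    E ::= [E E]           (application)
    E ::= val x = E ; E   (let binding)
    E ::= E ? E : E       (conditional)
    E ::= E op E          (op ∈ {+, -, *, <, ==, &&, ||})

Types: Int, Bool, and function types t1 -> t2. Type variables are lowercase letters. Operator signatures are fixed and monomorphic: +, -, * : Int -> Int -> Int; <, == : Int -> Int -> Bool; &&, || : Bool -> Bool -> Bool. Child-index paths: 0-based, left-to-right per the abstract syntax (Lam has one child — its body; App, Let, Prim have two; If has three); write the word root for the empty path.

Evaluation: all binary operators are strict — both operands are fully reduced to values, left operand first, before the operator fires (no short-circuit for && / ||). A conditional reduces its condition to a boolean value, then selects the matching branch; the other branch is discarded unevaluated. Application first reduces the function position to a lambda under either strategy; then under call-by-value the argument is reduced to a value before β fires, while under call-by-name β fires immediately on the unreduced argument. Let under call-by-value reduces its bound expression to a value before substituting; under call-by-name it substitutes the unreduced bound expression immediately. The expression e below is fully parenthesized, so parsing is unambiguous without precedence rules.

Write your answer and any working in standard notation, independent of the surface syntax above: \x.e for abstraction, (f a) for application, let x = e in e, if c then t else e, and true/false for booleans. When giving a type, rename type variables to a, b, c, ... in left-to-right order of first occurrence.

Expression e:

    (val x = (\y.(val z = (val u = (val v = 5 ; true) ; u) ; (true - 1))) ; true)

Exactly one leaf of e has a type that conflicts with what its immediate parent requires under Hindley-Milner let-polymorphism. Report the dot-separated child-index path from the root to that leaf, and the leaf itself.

Working:
let v : Int
let u : Bool
u : Bool
let z : Bool
  unify Bool ~ Int
  FAIL: mismatch Bool ~ Int

Answer: 0.0.1.0 : true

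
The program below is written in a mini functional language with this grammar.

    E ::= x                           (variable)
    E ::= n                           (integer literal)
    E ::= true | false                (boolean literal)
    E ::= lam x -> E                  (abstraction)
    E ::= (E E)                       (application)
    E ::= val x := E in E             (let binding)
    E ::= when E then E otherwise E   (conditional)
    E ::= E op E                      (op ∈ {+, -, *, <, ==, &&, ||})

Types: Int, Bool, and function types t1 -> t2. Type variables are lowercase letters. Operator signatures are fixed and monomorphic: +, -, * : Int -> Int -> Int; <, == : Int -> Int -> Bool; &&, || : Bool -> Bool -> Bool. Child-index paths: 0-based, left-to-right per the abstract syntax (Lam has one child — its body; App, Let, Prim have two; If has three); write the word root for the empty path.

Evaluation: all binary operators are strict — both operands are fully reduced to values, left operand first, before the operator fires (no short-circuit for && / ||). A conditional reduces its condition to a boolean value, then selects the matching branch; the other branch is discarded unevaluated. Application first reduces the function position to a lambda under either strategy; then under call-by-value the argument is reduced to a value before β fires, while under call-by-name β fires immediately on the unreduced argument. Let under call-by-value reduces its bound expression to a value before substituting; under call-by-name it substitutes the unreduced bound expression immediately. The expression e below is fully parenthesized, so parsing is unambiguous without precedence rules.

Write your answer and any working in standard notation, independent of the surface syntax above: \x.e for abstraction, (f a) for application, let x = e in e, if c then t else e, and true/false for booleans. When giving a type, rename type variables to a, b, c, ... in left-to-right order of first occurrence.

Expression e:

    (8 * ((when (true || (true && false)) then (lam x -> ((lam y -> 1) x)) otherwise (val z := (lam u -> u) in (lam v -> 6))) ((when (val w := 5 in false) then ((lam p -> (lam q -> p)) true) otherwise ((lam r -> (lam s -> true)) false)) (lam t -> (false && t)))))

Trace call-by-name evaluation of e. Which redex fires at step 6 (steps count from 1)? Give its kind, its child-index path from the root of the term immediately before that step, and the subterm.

Derivation:
step 0: (8 * ((if (true || (true && false)) then (\x.((\y.1) x)) else (let z = (\u.u) in (\v.6))) ((if (let w = 5 in false) then ((\p.(\q.p)) true) else ((\r.(\s.true)) false)) (\t.(false && t)))))
step 1: [delta@1.0.0.1] (8 * ((if (true || false) then (\x.((\y.1) x)) else (let z = (\u.u) in (\v.6))) ((if (let w = 5 in false) then ((\p.(\q.p)) true) else ((\r.(\s.true)) false)) (\t.(false && t)))))
step 2: [delta@1.0.0] (8 * ((if true then (\x.((\y.1) x)) else (let z = (\u.u) in (\v.6))) ((if (let w = 5 in false) then ((\p.(\q.p)) true) else ((\r.(\s.true)) false)) (\t.(false && t)))))
step 3: [if@1.0] (8 * ((\x.((\y.1) x)) ((if (let w = 5 in false) then ((\p.(\q.p)) true) else ((\r.(\s.true)) false)) (\t.(false && t)))))
step 4: [beta@1] (8 * ((\y.1) ((if (let w = 5 in false) then ((\p.(\q.p)) true) else ((\r.(\s.true)) false)) (\t.(false && t)))))
step 5: [beta@1] (8 * 1)
step 6: [delta@root] 8

Answer: delta at root : (8 * 1)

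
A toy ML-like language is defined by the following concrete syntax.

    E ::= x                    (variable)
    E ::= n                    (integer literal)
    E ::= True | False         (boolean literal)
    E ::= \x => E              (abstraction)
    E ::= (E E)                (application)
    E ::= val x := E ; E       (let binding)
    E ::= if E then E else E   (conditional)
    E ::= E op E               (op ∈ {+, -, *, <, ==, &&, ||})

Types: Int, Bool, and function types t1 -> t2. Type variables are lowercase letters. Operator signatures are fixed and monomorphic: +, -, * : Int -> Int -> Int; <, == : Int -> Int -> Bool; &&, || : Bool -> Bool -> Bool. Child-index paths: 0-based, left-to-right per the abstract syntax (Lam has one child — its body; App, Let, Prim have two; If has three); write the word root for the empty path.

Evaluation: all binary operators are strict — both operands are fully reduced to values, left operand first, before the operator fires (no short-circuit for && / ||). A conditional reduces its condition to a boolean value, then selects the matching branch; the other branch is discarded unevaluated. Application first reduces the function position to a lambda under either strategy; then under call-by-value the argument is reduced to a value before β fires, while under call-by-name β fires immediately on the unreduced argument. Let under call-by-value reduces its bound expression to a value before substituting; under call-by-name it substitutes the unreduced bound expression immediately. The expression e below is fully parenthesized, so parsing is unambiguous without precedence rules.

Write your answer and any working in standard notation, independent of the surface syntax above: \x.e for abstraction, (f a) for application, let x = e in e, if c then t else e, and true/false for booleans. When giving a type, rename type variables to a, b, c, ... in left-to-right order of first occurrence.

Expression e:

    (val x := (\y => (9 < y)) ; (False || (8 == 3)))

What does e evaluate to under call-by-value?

Answer: false

Working:
step 0: (let x = (\y.(9 < y)) in (false || (8 == 3)))
step 1: [let@root] (false || (8 == 3))
step 2: [delta@1] (false || false)
step 3: [delta@root] false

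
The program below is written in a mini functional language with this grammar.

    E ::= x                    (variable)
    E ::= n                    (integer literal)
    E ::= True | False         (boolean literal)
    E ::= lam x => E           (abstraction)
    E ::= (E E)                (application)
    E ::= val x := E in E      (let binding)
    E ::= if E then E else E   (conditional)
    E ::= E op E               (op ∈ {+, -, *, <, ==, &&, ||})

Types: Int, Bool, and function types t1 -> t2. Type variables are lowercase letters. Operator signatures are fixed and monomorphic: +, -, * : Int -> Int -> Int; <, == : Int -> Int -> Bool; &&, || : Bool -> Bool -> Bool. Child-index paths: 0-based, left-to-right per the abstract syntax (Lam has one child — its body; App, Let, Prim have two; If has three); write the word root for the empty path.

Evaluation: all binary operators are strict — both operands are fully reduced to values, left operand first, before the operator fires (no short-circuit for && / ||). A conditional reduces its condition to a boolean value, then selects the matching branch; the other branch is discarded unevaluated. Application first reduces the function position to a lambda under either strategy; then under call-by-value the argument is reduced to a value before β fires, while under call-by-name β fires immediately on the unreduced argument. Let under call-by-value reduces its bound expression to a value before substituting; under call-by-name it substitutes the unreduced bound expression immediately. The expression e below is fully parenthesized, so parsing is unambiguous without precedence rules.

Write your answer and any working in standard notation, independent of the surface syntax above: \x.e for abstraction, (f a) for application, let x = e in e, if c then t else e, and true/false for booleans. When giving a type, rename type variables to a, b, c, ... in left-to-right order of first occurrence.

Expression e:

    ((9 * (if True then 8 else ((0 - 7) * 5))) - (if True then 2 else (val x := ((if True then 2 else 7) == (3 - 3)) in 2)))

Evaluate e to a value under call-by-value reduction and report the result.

Derivation:
step 0: ((9 * (if true then 8 else ((0 - 7) * 5))) - (if true then 2 else (let x = ((if true then 2 else 7) == (3 - 3)) in 2)))
step 1: [if@0.1] ((9 * 8) - (if true then 2 else (let x = ((if true then 2 else 7) == (3 - 3)) in 2)))
step 2: [delta@0] (72 - (if true then 2 else (let x = ((if true then 2 else 7) == (3 - 3)) in 2)))
step 3: [if@1] (72 - 2)
step 4: [delta@root] 70

Answer: 70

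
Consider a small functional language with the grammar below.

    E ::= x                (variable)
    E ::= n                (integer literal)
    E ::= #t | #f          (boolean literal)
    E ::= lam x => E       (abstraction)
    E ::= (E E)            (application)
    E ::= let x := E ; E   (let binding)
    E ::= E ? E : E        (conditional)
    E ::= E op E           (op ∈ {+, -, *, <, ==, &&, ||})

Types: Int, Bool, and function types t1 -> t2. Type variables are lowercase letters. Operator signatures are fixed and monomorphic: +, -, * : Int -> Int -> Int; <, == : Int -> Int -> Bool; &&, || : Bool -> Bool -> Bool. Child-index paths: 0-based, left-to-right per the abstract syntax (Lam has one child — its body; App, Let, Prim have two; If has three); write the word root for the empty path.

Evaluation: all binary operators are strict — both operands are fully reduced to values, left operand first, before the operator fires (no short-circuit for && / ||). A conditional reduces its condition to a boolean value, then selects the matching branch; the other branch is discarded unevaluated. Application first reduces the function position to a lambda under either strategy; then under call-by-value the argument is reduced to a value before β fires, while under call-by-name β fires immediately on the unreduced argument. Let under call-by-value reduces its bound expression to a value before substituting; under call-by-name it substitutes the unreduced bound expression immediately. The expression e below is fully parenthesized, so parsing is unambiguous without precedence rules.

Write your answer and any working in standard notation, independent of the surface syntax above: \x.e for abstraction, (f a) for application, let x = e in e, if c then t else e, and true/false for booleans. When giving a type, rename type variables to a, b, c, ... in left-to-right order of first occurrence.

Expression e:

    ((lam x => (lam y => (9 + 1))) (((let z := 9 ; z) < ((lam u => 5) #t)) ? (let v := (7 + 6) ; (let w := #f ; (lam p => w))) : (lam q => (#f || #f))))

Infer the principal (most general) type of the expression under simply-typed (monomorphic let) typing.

Trace:
  unify Int ~ Int
  unify Int ~ Int
\y._ : b -> Int
\x._ : a -> b -> Int
let z : Int
z : Int
  unify Int ~ Int
\u._ : c -> Int
  unify c -> Int ~ Bool -> d
  unify c ~ Bool
  unify Int ~ d
_ _ : Int
  unify Int ~ Int
  unify Bool ~ Bool
  unify Int ~ Int
  unify Int ~ Int
let v : Int
let w : Bool
w : Bool
\p._ : e -> Bool
  unify Bool ~ Bool
  unify Bool ~ Bool
\q._ : f -> Bool
  unify e -> Bool ~ f -> Bool
  unify e ~ f
  unify Bool ~ Bool
  unify a -> b -> Int ~ (f -> Bool) -> g
  unify a ~ f -> Bool
  unify b -> Int ~ g
_ _ : b -> Int

Answer: a -> Int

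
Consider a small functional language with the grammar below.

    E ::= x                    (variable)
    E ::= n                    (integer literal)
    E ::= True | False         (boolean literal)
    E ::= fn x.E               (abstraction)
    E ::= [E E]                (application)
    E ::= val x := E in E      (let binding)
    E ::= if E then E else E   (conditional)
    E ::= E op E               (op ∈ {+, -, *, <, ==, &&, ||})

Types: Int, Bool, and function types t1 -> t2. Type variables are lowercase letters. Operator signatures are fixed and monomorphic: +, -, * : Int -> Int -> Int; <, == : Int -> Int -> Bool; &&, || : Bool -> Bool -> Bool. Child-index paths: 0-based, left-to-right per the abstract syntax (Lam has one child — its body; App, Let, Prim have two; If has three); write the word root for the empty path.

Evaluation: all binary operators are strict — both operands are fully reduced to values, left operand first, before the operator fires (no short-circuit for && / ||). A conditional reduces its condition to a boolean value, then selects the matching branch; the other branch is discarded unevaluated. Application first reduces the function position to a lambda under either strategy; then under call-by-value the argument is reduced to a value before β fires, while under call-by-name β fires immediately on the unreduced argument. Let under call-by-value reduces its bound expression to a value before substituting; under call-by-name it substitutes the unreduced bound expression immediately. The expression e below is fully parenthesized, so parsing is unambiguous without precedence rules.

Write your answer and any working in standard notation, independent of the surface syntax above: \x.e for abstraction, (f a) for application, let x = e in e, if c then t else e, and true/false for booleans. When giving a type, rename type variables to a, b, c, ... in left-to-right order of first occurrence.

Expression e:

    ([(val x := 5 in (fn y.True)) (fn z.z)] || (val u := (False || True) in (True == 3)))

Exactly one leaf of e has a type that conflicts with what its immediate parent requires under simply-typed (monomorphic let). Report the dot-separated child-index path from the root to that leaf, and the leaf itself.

Derivation:
let x : Int
\y._ : a -> Bool
z : b
\z._ : b -> b
  unify a -> Bool ~ (b -> b) -> c
  unify a ~ b -> b
  unify Bool ~ c
_ _ : Bool
  unify Bool ~ Bool
  unify Bool ~ Bool
  unify Bool ~ Bool
let u : Bool
  unify Bool ~ Int
  FAIL: mismatch Bool ~ Int

Answer: 1.1.0 : true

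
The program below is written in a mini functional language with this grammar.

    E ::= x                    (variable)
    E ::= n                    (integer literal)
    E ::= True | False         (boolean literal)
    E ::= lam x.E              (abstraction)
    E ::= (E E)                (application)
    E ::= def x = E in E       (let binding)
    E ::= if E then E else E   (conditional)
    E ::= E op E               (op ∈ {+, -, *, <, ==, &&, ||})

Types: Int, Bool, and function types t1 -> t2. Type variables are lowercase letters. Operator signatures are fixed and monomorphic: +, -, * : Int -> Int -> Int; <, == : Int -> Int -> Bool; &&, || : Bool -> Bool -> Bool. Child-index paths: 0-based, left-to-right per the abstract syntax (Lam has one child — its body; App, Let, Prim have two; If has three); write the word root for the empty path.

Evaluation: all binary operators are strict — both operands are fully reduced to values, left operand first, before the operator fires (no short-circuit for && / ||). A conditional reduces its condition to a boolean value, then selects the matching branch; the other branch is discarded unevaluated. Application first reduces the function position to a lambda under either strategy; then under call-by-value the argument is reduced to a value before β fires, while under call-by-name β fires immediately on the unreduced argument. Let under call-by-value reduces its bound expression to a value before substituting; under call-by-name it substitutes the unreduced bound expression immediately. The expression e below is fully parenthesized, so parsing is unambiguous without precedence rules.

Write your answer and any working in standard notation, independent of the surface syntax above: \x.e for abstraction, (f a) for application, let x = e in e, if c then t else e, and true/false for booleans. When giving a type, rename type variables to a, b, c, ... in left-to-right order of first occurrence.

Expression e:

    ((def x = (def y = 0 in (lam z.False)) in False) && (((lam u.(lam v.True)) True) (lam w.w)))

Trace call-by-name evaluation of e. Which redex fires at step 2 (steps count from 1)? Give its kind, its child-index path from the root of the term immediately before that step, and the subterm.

Working:
step 0: ((let x = (let y = 0 in (\z.false)) in false) && (((\u.(\v.true)) true) (\w.w)))
step 1: [let@0] (false && (((\u.(\v.true)) true) (\w.w)))
step 2: [beta@1.0] (false && ((\v.true) (\w.w)))

Answer: beta at 1.0 : ((\u.(\v.true)) true)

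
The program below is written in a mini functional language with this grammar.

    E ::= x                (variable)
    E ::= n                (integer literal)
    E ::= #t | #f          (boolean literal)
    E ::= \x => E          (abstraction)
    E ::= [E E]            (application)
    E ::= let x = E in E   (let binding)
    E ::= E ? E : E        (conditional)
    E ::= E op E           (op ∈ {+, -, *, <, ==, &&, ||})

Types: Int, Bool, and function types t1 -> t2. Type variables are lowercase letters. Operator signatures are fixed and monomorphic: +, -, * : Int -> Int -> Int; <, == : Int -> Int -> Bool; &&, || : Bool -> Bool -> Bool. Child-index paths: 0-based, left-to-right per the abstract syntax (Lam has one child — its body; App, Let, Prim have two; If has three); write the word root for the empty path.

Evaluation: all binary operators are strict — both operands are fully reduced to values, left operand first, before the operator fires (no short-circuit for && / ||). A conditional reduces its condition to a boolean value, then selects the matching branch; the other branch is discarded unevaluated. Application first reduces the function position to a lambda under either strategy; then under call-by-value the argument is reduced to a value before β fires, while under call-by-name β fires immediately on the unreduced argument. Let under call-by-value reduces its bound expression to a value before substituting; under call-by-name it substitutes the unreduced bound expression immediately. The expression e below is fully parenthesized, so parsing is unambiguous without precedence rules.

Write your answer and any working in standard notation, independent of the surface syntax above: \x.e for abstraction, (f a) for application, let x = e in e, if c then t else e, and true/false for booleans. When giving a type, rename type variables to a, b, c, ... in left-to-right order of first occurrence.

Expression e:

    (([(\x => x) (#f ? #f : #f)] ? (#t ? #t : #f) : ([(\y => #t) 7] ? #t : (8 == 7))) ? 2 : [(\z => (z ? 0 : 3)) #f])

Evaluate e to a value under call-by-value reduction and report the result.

Trace:
step 0: (if (if ((\x.x) (if false then false else false)) then (if true then true else false) else (if ((\y.true) 7) then true else (8 == 7))) then 2 else ((\z.(if z then 0 else 3)) false))
step 1: [if@0.0.1] (if (if ((\x.x) false) then (if true then true else false) else (if ((\y.true) 7) then true else (8 == 7))) then 2 else ((\z.(if z then 0 else 3)) false))
step 2: [beta@0.0] (if (if false then (if true then true else false) else (if ((\y.true) 7) then true else (8 == 7))) then 2 else ((\z.(if z then 0 else 3)) false))
step 3: [if@0] (if (if ((\y.true) 7) then true else (8 == 7)) then 2 else ((\z.(if z then 0 else 3)) false))
step 4: [beta@0.0] (if (if true then true else (8 == 7)) then 2 else ((\z.(if z then 0 else 3)) false))
step 5: [if@0] (if true then 2 else ((\z.(if z then 0 else 3)) false))
step 6: [if@root] 2

Answer: 2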